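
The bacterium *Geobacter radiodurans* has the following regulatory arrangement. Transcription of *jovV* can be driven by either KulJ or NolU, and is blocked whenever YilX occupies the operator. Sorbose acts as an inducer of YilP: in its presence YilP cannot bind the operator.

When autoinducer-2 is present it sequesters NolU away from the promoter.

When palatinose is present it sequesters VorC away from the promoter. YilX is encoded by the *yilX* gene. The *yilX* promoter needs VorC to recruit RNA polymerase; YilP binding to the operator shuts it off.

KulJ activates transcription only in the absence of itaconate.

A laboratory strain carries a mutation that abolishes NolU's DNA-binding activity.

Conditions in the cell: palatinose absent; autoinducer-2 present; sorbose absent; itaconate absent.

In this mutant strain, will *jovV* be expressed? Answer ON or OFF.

Itaconate is absent, so KulJ is active.
NolU is non-functional in this strain, so it has no effect.
Sorbose is absent, so YilP is active.
Palatinose is absent, so VorC is active.
With repressor YilP bound, *yilX* is not transcribed.
So YilX is not produced.
Activator KulJ is present, so *jovV* is transcribed.

ON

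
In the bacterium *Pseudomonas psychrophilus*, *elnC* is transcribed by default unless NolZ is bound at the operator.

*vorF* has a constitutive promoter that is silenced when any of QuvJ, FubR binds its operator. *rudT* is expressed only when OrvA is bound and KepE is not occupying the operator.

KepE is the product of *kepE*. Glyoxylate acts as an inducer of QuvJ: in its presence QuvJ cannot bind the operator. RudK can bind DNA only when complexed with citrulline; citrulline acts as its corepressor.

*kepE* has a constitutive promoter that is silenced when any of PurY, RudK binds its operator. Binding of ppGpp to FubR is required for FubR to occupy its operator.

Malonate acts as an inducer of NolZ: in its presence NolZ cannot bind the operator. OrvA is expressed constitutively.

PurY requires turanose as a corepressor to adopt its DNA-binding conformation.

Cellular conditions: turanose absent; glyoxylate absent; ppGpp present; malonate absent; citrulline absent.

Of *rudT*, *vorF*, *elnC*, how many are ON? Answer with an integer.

OrvA is produced constitutively and is active.
Turanose is absent, so PurY is inactive.
Citrulline is absent, so RudK is inactive.
With no repressor bound, *kepE* is transcribed.
So KepE is produced and active.
With repressor KepE bound, *rudT* is not transcribed.
→ *rudT* is OFF.
Glyoxylate is absent, so QuvJ is active.
ppGpp is present, so FubR is active.
With repressor QuvJ bound, *vorF* is not transcribed.
→ *vorF* is OFF.
Malonate is absent, so NolZ is active.
With repressor NolZ bound, *elnC* is not transcribed.
→ *elnC* is OFF.
0 of the 3 genes are transcribed.

0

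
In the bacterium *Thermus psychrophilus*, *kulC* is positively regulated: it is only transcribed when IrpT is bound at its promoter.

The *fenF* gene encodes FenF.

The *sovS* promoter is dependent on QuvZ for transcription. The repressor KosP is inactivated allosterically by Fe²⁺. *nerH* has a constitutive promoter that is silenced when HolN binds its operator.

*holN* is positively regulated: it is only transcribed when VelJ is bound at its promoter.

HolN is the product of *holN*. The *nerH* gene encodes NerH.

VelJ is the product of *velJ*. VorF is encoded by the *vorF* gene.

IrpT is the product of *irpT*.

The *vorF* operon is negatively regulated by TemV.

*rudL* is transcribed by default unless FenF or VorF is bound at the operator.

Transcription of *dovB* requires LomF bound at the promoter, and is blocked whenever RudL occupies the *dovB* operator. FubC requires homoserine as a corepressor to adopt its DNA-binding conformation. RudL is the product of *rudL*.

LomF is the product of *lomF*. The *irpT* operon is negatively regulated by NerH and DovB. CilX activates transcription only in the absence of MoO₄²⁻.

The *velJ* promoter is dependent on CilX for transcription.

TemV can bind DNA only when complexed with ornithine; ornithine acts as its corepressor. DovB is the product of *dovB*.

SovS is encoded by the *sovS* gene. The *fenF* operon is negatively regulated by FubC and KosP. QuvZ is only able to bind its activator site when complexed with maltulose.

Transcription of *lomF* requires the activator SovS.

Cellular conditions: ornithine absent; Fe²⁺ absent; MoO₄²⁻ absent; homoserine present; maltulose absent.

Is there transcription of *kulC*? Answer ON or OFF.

MoO₄²⁻ is absent, so CilX is active.
No repressor is bound and CilX is active, so *velJ* is transcribed.
So VelJ is produced and active.
No repressor is bound and VelJ is active, so *holN* is transcribed.
So HolN is produced and active.
With repressor HolN bound, *nerH* is not transcribed.
So NerH is not produced.
Homoserine is present, so FubC is active.
Fe²⁺ is absent, so KosP is active.
With repressor FubC bound, *fenF* is not transcribed.
So FenF is not produced.
Ornithine is absent, so TemV is inactive.
With no repressor bound, *vorF* is transcribed.
So VorF is produced and active.
With repressor VorF bound, *rudL* is not transcribed.
So RudL is not produced.
Maltulose is absent, so QuvZ is inactive.
Required activator QuvZ is absent, so *sovS* is not transcribed.
So SovS is not produced.
Required activator SovS is absent, so *lomF* is not transcribed.
So LomF is not produced.
Required activator LomF is absent, so *dovB* is not transcribed.
So DovB is not produced.
With no repressor bound, *irpT* is transcribed.
So IrpT is produced and active.
No repressor is bound and IrpT is active, so *kulC* is transcribed.

ON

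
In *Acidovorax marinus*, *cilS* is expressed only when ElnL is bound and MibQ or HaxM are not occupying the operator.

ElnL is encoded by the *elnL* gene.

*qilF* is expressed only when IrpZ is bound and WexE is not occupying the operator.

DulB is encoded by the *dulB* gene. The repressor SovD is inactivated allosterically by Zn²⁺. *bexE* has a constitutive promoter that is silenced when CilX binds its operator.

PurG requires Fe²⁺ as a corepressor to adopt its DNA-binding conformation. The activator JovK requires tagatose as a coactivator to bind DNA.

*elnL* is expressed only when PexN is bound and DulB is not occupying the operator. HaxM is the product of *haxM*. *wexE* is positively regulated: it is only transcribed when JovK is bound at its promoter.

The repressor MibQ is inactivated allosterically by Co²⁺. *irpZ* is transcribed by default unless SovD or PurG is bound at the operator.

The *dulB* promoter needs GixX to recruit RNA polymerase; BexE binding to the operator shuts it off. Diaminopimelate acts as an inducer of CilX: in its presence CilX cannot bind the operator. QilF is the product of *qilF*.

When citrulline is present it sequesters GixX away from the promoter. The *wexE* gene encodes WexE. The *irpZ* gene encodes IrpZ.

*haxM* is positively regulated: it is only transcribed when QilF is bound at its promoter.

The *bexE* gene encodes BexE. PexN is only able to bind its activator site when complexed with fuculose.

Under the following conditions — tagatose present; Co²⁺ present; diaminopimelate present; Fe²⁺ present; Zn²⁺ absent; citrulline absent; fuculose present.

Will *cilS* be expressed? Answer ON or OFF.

ON

Co²⁺ is present, so MibQ is inactive.
Tagatose is present, so JovK is active.
No repressor is bound and JovK is active, so *wexE* is transcribed.
So WexE is produced and active.
Zn²⁺ is absent, so SovD is active.
Fe²⁺ is present, so PurG is active.
With repressor SovD bound, *irpZ* is not transcribed.
So IrpZ is not produced.
With repressor WexE bound, *qilF* is not transcribed.
So QilF is not produced.
Required activator QilF is absent, so *haxM* is not transcribed.
So HaxM is not produced.
Fuculose is present, so PexN is active.
Diaminopimelate is present, so CilX is inactive.
With no repressor bound, *bexE* is transcribed.
So BexE is produced and active.
Citrulline is absent, so GixX is active.
With repressor BexE bound, *dulB* is not transcribed.
So DulB is not produced.
No repressor is bound and PexN is active, so *elnL* is transcribed.
So ElnL is produced and active.
No repressor is bound and ElnL is active, so *cilS* is transcribed.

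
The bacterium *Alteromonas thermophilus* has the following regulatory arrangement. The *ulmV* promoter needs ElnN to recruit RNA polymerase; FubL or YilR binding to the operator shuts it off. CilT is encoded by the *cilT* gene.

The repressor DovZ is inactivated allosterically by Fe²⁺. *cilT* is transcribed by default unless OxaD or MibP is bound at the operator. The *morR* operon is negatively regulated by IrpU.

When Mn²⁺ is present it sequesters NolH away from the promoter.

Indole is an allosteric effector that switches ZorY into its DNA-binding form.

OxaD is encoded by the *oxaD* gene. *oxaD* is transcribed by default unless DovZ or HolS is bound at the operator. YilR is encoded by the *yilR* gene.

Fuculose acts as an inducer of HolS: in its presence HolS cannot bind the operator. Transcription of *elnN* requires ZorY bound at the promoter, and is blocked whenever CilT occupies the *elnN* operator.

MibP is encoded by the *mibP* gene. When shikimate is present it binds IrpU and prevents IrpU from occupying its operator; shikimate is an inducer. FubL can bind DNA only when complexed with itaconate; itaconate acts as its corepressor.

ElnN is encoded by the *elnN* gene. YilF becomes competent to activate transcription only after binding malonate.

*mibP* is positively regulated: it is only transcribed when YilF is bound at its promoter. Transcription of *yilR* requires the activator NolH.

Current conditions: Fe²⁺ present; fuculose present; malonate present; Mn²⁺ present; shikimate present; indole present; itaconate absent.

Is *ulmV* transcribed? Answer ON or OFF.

Itaconate is absent, so FubL is inactive.
Mn²⁺ is present, so NolH is inactive.
Required activator NolH is absent, so *yilR* is not transcribed.
So YilR is not produced.
Indole is present, so ZorY is active.
Fe²⁺ is present, so DovZ is inactive.
Fuculose is present, so HolS is inactive.
With no repressor bound, *oxaD* is transcribed.
So OxaD is produced and active.
Malonate is present, so YilF is active.
No repressor is bound and YilF is active, so *mibP* is transcribed.
So MibP is produced and active.
With repressor OxaD bound, *cilT* is not transcribed.
So CilT is not produced.
No repressor is bound and ZorY is active, so *elnN* is transcribed.
So ElnN is produced and active.
No repressor is bound and ElnN is active, so *ulmV* is transcribed.

ON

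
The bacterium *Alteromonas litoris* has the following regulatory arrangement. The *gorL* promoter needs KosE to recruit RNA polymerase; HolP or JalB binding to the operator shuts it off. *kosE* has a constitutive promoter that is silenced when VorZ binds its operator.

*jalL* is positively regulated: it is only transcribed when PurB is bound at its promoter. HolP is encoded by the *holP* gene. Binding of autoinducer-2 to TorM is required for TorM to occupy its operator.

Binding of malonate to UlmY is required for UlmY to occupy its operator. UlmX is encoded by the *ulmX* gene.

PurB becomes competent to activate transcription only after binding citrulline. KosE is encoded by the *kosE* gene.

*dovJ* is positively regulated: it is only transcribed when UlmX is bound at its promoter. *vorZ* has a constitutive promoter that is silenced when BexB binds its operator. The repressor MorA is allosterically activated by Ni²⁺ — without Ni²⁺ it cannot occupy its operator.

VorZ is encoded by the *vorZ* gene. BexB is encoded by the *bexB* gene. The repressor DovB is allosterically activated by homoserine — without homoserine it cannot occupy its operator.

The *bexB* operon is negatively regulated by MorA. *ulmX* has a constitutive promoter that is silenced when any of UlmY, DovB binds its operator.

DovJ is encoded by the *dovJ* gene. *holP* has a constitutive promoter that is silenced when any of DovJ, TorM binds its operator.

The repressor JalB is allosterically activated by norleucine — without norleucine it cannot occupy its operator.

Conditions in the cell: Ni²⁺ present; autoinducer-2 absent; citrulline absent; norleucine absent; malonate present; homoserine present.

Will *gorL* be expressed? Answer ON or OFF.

Malonate is present, so UlmY is active.
Homoserine is present, so DovB is active.
With repressor UlmY bound, *ulmX* is not transcribed.
So UlmX is not produced.
Required activator UlmX is absent, so *dovJ* is not transcribed.
So DovJ is not produced.
Autoinducer-2 is absent, so TorM is inactive.
With no repressor bound, *holP* is transcribed.
So HolP is produced and active.
Norleucine is absent, so JalB is inactive.
Ni²⁺ is present, so MorA is active.
With repressor MorA bound, *bexB* is not transcribed.
So BexB is not produced.
With no repressor bound, *vorZ* is transcribed.
So VorZ is produced and active.
With repressor VorZ bound, *kosE* is not transcribed.
So KosE is not produced.
With repressor HolP bound, *gorL* is not transcribed.

OFF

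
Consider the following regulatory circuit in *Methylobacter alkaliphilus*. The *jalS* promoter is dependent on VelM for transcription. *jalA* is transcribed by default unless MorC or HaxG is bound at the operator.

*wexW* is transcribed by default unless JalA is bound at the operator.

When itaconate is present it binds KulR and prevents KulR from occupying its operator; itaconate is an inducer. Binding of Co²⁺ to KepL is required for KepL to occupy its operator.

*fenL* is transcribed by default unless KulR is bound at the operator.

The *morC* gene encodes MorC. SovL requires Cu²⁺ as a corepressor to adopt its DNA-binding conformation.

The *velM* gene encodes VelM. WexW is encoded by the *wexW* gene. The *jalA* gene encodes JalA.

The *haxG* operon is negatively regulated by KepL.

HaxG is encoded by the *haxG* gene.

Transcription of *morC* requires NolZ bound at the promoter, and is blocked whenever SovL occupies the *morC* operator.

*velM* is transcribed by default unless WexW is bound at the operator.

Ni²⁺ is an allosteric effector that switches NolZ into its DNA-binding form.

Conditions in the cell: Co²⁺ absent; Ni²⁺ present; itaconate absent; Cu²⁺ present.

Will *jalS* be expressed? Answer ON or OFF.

Cu²⁺ is present, so SovL is active.
Ni²⁺ is present, so NolZ is active.
With repressor SovL bound, *morC* is not transcribed.
So MorC is not produced.
Co²⁺ is absent, so KepL is inactive.
With no repressor bound, *haxG* is transcribed.
So HaxG is produced and active.
With repressor HaxG bound, *jalA* is not transcribed.
So JalA is not produced.
With no repressor bound, *wexW* is transcribed.
So WexW is produced and active.
With repressor WexW bound, *velM* is not transcribed.
So VelM is not produced.
Required activator VelM is absent, so *jalS* is not transcribed.

OFF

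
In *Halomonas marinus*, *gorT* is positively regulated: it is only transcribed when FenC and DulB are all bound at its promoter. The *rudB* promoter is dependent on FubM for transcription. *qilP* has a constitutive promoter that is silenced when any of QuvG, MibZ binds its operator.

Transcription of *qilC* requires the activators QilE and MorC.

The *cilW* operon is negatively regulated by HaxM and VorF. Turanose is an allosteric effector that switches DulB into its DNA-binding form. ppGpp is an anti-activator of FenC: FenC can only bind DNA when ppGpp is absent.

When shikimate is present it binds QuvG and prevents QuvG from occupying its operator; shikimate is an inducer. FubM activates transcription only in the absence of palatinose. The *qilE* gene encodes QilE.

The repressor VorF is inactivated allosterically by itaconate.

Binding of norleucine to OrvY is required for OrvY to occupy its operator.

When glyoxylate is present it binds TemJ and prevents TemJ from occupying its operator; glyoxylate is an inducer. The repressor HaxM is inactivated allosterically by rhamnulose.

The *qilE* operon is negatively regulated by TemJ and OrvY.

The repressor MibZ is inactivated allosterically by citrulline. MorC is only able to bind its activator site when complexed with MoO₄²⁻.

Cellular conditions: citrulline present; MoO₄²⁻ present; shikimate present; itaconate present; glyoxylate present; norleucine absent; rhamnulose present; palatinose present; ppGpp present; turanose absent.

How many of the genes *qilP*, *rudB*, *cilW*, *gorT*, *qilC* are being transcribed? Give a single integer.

Shikimate is present, so QuvG is inactive.
Citrulline is present, so MibZ is inactive.
With no repressor bound, *qilP* is transcribed.
→ *qilP* is ON.
Palatinose is present, so FubM is inactive.
Required activator FubM is absent, so *rudB* is not transcribed.
→ *rudB* is OFF.
Rhamnulose is present, so HaxM is inactive.
Itaconate is present, so VorF is inactive.
With no repressor bound, *cilW* is transcribed.
→ *cilW* is ON.
ppGpp is present, so FenC is inactive.
Turanose is absent, so DulB is inactive.
Required activator FenC is absent, so *gorT* is not transcribed.
→ *gorT* is OFF.
Glyoxylate is present, so TemJ is inactive.
Norleucine is absent, so OrvY is inactive.
With no repressor bound, *qilE* is transcribed.
So QilE is produced and active.
MoO₄²⁻ is present, so MorC is active.
No repressor is bound and QilE and MorC are active, so *qilC* is transcribed.
→ *qilC* is ON.
3 of the 5 genes are transcribed.

3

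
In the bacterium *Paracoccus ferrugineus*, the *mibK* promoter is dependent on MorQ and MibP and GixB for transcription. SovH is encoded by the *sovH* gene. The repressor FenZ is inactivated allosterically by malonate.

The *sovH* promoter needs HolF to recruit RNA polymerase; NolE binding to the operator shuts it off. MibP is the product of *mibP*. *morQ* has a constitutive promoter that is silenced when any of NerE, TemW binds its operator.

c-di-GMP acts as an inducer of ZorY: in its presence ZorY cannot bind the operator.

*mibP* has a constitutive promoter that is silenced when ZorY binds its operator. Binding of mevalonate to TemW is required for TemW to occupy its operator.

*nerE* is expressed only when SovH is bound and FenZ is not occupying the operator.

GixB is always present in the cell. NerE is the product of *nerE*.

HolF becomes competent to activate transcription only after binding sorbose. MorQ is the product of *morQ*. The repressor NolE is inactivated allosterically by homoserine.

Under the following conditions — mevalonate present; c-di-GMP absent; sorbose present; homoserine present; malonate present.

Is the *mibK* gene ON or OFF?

Malonate is present, so FenZ is inactive.
Homoserine is present, so NolE is inactive.
Sorbose is present, so HolF is active.
No repressor is bound and HolF is active, so *sovH* is transcribed.
So SovH is produced and active.
No repressor is bound and SovH is active, so *nerE* is transcribed.
So NerE is produced and active.
Mevalonate is present, so TemW is active.
With repressor NerE bound, *morQ* is not transcribed.
So MorQ is not produced.
c-di-GMP is absent, so ZorY is active.
With repressor ZorY bound, *mibP* is not transcribed.
So MibP is not produced.
GixB is produced constitutively and is active.
Required activator MorQ is absent, so *mibK* is not transcribed.

OFF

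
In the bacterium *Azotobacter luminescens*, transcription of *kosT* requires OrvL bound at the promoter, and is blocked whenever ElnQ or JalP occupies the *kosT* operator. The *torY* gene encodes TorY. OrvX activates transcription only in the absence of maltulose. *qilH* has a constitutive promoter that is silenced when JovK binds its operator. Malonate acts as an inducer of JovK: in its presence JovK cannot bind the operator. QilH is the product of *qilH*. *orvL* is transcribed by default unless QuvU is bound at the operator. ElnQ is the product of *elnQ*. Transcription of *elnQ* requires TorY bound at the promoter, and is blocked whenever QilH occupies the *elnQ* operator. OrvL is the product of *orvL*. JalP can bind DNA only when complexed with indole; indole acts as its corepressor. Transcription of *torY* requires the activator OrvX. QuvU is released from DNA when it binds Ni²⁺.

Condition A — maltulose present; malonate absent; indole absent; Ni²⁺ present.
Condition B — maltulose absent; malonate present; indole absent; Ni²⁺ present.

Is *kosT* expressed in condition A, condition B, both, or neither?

both

Condition A:
Maltulose is present, so OrvX is inactive.
Required activator OrvX is absent, so *torY* is not transcribed.
So TorY is not produced.
Malonate is absent, so JovK is active.
With repressor JovK bound, *qilH* is not transcribed.
So QilH is not produced.
Required activator TorY is absent, so *elnQ* is not transcribed.
So ElnQ is not produced.
Indole is absent, so JalP is inactive.
Ni²⁺ is present, so QuvU is inactive.
With no repressor bound, *orvL* is transcribed.
So OrvL is produced and active.
No repressor is bound and OrvL is active, so *kosT* is transcribed.
→ *kosT* is ON in A.
Condition B:
Maltulose is absent, so OrvX is active.
No repressor is bound and OrvX is active, so *torY* is transcribed.
So TorY is produced and active.
Malonate is present, so JovK is inactive.
With no repressor bound, *qilH* is transcribed.
So QilH is produced and active.
With repressor QilH bound, *elnQ* is not transcribed.
So ElnQ is not produced.
Indole is absent, so JalP is inactive.
Ni²⁺ is present, so QuvU is inactive.
With no repressor bound, *orvL* is transcribed.
So OrvL is produced and active.
No repressor is bound and OrvL is active, so *kosT* is transcribed.
→ *kosT* is ON in B.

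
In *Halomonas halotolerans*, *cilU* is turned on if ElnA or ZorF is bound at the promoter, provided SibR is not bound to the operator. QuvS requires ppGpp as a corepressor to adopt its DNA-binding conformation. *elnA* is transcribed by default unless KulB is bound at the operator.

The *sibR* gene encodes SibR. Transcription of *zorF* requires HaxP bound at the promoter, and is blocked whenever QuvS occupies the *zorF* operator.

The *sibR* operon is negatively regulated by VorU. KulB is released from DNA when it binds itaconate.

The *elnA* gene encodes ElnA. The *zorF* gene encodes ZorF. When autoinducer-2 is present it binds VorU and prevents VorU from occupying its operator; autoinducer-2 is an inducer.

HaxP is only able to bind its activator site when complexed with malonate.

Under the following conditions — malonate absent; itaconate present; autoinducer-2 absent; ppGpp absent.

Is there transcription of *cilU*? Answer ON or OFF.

ON

Autoinducer-2 is absent, so VorU is active.
With repressor VorU bound, *sibR* is not transcribed.
So SibR is not produced.
Itaconate is present, so KulB is inactive.
With no repressor bound, *elnA* is transcribed.
So ElnA is produced and active.
ppGpp is absent, so QuvS is inactive.
Malonate is absent, so HaxP is inactive.
Required activator HaxP is absent, so *zorF* is not transcribed.
So ZorF is not produced.
Activator ElnA is present, so *cilU* is transcribed.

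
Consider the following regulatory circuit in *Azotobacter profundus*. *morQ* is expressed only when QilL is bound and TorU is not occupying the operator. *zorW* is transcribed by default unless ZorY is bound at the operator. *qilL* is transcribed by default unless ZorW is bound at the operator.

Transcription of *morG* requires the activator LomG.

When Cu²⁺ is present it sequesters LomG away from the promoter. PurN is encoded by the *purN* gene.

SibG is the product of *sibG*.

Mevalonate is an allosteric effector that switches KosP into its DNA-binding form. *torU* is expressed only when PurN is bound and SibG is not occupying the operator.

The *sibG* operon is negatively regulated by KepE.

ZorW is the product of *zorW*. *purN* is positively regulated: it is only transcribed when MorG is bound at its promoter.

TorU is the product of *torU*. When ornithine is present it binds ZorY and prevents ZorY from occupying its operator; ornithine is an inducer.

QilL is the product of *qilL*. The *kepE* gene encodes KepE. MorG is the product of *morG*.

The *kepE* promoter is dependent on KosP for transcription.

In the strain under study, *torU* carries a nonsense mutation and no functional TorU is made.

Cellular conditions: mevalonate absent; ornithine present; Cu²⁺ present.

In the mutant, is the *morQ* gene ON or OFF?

OFF

Ornithine is present, so ZorY is inactive.
With no repressor bound, *zorW* is transcribed.
So ZorW is produced and active.
With repressor ZorW bound, *qilL* is not transcribed.
So QilL is not produced.
TorU is non-functional in this strain, so it has no effect.
Required activator QilL is absent, so *morQ* is not transcribed.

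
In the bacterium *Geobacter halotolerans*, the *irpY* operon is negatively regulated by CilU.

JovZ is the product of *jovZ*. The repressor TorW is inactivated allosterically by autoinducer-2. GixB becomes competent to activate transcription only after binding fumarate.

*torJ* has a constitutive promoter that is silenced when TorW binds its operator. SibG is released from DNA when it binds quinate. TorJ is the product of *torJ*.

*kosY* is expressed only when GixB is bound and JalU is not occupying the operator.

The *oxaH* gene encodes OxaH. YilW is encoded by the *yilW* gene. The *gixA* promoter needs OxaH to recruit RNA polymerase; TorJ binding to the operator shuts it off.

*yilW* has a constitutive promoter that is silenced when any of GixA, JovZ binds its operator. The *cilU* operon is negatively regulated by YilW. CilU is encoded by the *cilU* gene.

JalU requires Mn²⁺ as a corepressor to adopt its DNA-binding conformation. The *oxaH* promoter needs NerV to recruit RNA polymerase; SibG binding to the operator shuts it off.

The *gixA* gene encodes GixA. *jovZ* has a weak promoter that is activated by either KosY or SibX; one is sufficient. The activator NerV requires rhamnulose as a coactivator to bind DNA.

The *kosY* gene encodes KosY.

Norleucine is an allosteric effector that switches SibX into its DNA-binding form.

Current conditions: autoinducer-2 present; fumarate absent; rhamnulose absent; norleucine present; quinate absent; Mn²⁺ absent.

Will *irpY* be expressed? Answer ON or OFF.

Autoinducer-2 is present, so TorW is inactive.
With no repressor bound, *torJ* is transcribed.
So TorJ is produced and active.
Quinate is absent, so SibG is active.
Rhamnulose is absent, so NerV is inactive.
With repressor SibG bound, *oxaH* is not transcribed.
So OxaH is not produced.
With repressor TorJ bound, *gixA* is not transcribed.
So GixA is not produced.
Fumarate is absent, so GixB is inactive.
Mn²⁺ is absent, so JalU is inactive.
Required activator GixB is absent, so *kosY* is not transcribed.
So KosY is not produced.
Norleucine is present, so SibX is active.
Activator SibX is present, so *jovZ* is transcribed.
So JovZ is produced and active.
With repressor JovZ bound, *yilW* is not transcribed.
So YilW is not produced.
With no repressor bound, *cilU* is transcribed.
So CilU is produced and active.
With repressor CilU bound, *irpY* is not transcribed.

OFF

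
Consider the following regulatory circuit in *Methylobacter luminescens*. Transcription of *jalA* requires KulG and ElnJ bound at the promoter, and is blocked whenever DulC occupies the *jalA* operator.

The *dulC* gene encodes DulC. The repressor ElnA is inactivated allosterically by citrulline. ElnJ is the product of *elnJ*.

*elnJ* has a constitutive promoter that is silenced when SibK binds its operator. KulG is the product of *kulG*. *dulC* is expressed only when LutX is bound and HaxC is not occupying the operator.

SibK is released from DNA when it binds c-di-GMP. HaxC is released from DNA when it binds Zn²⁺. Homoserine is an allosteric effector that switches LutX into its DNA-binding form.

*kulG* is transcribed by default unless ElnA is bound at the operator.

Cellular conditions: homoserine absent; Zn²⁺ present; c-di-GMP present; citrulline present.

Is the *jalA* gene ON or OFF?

ON

Citrulline is present, so ElnA is inactive.
With no repressor bound, *kulG* is transcribed.
So KulG is produced and active.
Zn²⁺ is present, so HaxC is inactive.
Homoserine is absent, so LutX is inactive.
Required activator LutX is absent, so *dulC* is not transcribed.
So DulC is not produced.
c-di-GMP is present, so SibK is inactive.
With no repressor bound, *elnJ* is transcribed.
So ElnJ is produced and active.
No repressor is bound and KulG and ElnJ are active, so *jalA* is transcribed.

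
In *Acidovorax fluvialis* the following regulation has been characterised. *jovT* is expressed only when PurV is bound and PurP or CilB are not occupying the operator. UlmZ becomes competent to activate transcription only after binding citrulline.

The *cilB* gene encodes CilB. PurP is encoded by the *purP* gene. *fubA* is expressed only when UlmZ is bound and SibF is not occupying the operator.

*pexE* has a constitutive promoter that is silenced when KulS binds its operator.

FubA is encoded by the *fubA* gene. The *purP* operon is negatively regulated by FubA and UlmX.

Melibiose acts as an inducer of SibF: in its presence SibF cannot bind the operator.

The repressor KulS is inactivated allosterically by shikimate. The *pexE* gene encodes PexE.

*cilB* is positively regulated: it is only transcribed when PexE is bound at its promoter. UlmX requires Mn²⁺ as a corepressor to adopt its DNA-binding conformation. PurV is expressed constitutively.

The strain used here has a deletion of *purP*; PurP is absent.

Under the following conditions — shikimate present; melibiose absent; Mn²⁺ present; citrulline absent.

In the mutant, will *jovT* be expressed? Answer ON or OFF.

PurP is non-functional in this strain, so it has no effect.
PurV is produced constitutively and is active.
Shikimate is present, so KulS is inactive.
With no repressor bound, *pexE* is transcribed.
So PexE is produced and active.
No repressor is bound and PexE is active, so *cilB* is transcribed.
So CilB is produced and active.
With repressor CilB bound, *jovT* is not transcribed.

OFF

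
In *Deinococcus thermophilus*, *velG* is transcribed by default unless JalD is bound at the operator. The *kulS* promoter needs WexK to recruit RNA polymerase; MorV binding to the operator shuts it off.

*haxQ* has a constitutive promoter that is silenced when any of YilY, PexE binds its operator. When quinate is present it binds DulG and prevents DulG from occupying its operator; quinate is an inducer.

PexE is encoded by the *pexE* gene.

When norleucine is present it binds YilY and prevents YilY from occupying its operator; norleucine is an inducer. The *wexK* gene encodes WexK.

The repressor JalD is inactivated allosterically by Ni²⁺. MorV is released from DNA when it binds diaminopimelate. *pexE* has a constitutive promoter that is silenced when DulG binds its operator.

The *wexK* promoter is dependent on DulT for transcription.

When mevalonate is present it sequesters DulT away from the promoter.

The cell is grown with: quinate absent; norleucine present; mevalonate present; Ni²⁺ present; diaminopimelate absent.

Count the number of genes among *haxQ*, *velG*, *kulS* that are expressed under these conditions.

Norleucine is present, so YilY is inactive.
Quinate is absent, so DulG is active.
With repressor DulG bound, *pexE* is not transcribed.
So PexE is not produced.
With no repressor bound, *haxQ* is transcribed.
→ *haxQ* is ON.
Ni²⁺ is present, so JalD is inactive.
With no repressor bound, *velG* is transcribed.
→ *velG* is ON.
Mevalonate is present, so DulT is inactive.
Required activator DulT is absent, so *wexK* is not transcribed.
So WexK is not produced.
Diaminopimelate is absent, so MorV is active.
With repressor MorV bound, *kulS* is not transcribed.
→ *kulS* is OFF.
2 of the 3 genes are transcribed.

2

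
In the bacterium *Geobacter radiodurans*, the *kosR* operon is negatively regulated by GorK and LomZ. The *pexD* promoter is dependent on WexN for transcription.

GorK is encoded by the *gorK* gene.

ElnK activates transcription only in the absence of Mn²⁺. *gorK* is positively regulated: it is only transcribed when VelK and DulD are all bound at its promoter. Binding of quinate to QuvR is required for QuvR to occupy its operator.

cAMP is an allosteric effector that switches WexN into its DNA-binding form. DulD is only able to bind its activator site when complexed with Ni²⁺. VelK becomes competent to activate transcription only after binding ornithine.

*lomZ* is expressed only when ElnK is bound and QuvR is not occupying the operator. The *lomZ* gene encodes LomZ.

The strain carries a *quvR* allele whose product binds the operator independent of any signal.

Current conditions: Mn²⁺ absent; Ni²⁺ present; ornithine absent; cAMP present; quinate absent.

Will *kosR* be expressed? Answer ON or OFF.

ON

Ornithine is absent, so VelK is inactive.
Ni²⁺ is present, so DulD is active.
Required activator VelK is absent, so *gorK* is not transcribed.
So GorK is not produced.
QuvR is constitutively active in this strain.
Mn²⁺ is absent, so ElnK is active.
With repressor QuvR bound, *lomZ* is not transcribed.
So LomZ is not produced.
With no repressor bound, *kosR* is transcribed.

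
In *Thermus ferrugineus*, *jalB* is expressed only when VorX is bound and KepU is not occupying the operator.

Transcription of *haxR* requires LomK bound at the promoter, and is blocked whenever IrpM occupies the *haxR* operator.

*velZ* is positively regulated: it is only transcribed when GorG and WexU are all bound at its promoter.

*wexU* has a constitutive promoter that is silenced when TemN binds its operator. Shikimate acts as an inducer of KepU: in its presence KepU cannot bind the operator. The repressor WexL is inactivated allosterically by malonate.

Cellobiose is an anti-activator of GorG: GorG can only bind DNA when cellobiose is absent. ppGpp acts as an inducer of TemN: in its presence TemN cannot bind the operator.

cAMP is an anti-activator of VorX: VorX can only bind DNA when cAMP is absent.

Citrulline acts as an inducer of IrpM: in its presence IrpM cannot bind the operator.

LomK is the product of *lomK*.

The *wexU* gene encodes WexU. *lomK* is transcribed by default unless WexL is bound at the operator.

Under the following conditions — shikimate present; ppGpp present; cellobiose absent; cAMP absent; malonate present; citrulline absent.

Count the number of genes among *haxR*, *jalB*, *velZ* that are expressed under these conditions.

Malonate is present, so WexL is inactive.
With no repressor bound, *lomK* is transcribed.
So LomK is produced and active.
Citrulline is absent, so IrpM is active.
With repressor IrpM bound, *haxR* is not transcribed.
→ *haxR* is OFF.
Shikimate is present, so KepU is inactive.
cAMP is absent, so VorX is active.
No repressor is bound and VorX is active, so *jalB* is transcribed.
→ *jalB* is ON.
Cellobiose is absent, so GorG is active.
ppGpp is present, so TemN is inactive.
With no repressor bound, *wexU* is transcribed.
So WexU is produced and active.
No repressor is bound and GorG and WexU are active, so *velZ* is transcribed.
→ *velZ* is ON.
2 of the 3 genes are transcribed.

2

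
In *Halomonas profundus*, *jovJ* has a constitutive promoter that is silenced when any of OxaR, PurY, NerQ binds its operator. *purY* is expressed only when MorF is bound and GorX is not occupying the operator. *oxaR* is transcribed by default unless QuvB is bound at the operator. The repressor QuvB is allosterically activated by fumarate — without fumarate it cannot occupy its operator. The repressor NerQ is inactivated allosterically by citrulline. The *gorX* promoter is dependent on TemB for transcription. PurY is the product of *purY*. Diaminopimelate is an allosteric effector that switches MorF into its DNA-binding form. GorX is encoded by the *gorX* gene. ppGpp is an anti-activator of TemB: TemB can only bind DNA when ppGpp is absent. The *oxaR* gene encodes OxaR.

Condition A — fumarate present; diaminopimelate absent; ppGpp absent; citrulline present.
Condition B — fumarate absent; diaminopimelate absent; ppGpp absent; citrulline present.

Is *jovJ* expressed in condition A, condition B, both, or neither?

A only

Condition A:
Fumarate is present, so QuvB is active.
With repressor QuvB bound, *oxaR* is not transcribed.
So OxaR is not produced.
Diaminopimelate is absent, so MorF is inactive.
ppGpp is absent, so TemB is active.
No repressor is bound and TemB is active, so *gorX* is transcribed.
So GorX is produced and active.
With repressor GorX bound, *purY* is not transcribed.
So PurY is not produced.
Citrulline is present, so NerQ is inactive.
With no repressor bound, *jovJ* is transcribed.
→ *jovJ* is ON in A.
Condition B:
Fumarate is absent, so QuvB is inactive.
With no repressor bound, *oxaR* is transcribed.
So OxaR is produced and active.
Diaminopimelate is absent, so MorF is inactive.
ppGpp is absent, so TemB is active.
No repressor is bound and TemB is active, so *gorX* is transcribed.
So GorX is produced and active.
With repressor GorX bound, *purY* is not transcribed.
So PurY is not produced.
Citrulline is present, so NerQ is inactive.
With repressor OxaR bound, *jovJ* is not transcribed.
→ *jovJ* is OFF in B.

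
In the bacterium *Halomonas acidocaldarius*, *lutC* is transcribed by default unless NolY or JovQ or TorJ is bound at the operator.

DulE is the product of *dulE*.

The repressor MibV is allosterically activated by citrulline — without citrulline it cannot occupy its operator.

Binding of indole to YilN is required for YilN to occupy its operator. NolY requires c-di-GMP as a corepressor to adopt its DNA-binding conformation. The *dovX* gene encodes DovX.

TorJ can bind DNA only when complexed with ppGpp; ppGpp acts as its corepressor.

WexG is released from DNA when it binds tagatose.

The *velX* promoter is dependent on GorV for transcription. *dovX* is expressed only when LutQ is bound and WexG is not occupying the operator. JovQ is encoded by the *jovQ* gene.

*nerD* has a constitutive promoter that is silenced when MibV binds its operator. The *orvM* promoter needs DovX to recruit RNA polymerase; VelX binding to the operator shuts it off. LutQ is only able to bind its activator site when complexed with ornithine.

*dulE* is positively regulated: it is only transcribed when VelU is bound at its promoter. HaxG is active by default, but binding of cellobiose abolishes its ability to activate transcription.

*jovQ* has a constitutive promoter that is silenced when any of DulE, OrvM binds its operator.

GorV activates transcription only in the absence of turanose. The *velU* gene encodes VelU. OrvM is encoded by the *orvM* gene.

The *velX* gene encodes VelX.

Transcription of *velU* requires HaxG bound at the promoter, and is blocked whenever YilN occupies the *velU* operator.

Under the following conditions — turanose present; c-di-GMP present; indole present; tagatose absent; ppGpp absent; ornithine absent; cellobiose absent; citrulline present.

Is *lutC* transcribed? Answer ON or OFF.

OFF

c-di-GMP is present, so NolY is active.
Indole is present, so YilN is active.
Cellobiose is absent, so HaxG is active.
With repressor YilN bound, *velU* is not transcribed.
So VelU is not produced.
Required activator VelU is absent, so *dulE* is not transcribed.
So DulE is not produced.
Ornithine is absent, so LutQ is inactive.
Tagatose is absent, so WexG is active.
With repressor WexG bound, *dovX* is not transcribed.
So DovX is not produced.
Turanose is present, so GorV is inactive.
Required activator GorV is absent, so *velX* is not transcribed.
So VelX is not produced.
Required activator DovX is absent, so *orvM* is not transcribed.
So OrvM is not produced.
With no repressor bound, *jovQ* is transcribed.
So JovQ is produced and active.
ppGpp is absent, so TorJ is inactive.
With repressor NolY bound, *lutC* is not transcribed.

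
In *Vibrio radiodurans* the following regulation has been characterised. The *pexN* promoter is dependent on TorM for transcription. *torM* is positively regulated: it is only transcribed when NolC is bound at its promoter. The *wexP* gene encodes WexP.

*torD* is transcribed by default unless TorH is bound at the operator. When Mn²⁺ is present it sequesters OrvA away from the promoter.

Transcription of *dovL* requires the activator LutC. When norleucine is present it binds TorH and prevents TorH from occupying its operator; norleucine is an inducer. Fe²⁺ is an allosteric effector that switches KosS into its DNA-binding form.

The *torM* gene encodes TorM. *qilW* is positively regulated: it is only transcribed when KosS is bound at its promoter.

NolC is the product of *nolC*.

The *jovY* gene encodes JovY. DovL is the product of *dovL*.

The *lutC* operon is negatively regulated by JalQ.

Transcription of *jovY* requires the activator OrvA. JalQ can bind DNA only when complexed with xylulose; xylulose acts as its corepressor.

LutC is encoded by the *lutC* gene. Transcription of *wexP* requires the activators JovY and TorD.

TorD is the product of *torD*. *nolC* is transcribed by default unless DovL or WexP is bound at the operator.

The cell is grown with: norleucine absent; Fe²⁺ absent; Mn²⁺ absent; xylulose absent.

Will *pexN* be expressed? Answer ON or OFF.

Xylulose is absent, so JalQ is inactive.
With no repressor bound, *lutC* is transcribed.
So LutC is produced and active.
No repressor is bound and LutC is active, so *dovL* is transcribed.
So DovL is produced and active.
Mn²⁺ is absent, so OrvA is active.
No repressor is bound and OrvA is active, so *jovY* is transcribed.
So JovY is produced and active.
Norleucine is absent, so TorH is active.
With repressor TorH bound, *torD* is not transcribed.
So TorD is not produced.
Required activator TorD is absent, so *wexP* is not transcribed.
So WexP is not produced.
With repressor DovL bound, *nolC* is not transcribed.
So NolC is not produced.
Required activator NolC is absent, so *torM* is not transcribed.
So TorM is not produced.
Required activator TorM is absent, so *pexN* is not transcribed.

OFF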